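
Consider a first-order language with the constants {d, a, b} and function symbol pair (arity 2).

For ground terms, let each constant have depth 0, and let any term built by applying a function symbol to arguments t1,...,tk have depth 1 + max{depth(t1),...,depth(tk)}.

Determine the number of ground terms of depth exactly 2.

135

Let N_k count ground terms of depth at most k. Each non-constant term of depth ≤ k is some function symbol applied to depth-≤(k−1) arguments, giving N_k = 3 + N_{k-1}^2.
N_0 = 3
N_1 = 3 + 3^2 = 12
N_2 = 3 + 12^2 = 147
Terms of depth exactly 2: N_2 − N_1 = 147 − 12 = 135.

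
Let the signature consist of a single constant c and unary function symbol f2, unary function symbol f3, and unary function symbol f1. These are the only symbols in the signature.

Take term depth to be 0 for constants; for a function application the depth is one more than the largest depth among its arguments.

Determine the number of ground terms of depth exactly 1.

3

Count level by level. With function symbols f2/1, f3/1, f1/1, the terms of depth ≤ k are the 1 constant together with each function applied to depth-≤(k−1) tuples, so N_k = 1 + N_{k-1} + N_{k-1} + N_{k-1}.
N_0 = 1
N_1 = 1 + 1 + 1 + 1 = 4
Terms of depth exactly 1: N_1 − N_0 = 4 − 1 = 3.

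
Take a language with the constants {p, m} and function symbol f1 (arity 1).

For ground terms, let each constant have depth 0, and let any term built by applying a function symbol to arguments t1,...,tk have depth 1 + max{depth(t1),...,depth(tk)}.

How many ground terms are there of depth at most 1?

Let N_k = |{terms of depth ≤ k}|. Then N_0 = 2 and N_k = 2 + N_{k-1} for k ≥ 1 (one summand per function symbol, arity giving the exponent).
N_0 = 2
N_1 = 2 + 2 = 4
Explicitly: p, m, f1(p), f1(m).

4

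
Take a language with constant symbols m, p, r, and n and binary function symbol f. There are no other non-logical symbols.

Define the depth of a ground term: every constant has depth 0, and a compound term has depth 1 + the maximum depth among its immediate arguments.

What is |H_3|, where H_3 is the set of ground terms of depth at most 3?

Let N_k count ground terms of depth at most k. Each non-constant term of depth ≤ k is some function symbol applied to depth-≤(k−1) arguments, giving N_k = 4 + N_{k-1}^2.
N_0 = 4
N_1 = 4 + 4^2 = 20
N_2 = 4 + 20^2 = 404
N_3 = 4 + 404^2 = 163220

163220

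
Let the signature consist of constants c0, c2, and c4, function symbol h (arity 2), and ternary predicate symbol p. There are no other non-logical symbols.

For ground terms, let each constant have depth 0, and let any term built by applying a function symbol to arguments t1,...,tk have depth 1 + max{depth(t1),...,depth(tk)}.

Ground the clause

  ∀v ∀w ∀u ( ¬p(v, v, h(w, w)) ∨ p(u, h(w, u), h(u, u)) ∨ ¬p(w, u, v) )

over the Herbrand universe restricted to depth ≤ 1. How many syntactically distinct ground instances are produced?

Ground terms of depth ≤ 1:
  Let N_k = |{terms of depth ≤ k}|. Then N_0 = 3 and N_k = 3 + N_{k-1}^2 for k ≥ 1 (one summand per function symbol, arity giving the exponent).
  N_0 = 3
  N_1 = 3 + 3^2 = 12
So there are 12 ground terms available for substitution.
The clause has 3 distinct variables (v, w, u), each appearing in the body. In the free term algebra distinct substitutions yield syntactically distinct ground instances.
Number of ground instances = 12^3 = 1728.

1728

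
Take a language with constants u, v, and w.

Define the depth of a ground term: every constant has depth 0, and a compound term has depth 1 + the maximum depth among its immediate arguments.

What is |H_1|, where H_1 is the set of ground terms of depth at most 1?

3

With no function symbols every ground term is a constant, so there are exactly 3 ground terms at every depth bound.
N_0 = 3
N_1 = 3
Explicitly: u, v, w.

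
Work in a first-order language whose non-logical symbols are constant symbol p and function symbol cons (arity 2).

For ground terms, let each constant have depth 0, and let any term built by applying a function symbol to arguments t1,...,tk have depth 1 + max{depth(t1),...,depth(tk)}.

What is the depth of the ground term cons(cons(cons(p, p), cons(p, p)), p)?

depth(cons(p, p)) = 1 + max(0, 0) = 1
depth(cons(cons(p, p), cons(p, p))) = 1 + max(1, 1) = 2
depth(cons(cons(cons(p, p), cons(p, p)), p)) = 1 + max(2, 0) = 3

3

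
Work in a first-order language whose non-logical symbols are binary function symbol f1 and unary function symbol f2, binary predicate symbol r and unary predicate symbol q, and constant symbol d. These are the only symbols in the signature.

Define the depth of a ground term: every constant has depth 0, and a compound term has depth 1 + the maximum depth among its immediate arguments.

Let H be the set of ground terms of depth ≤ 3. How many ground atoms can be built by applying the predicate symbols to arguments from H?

First count ground terms of depth ≤ 3.
If N_k denotes the number of depth-≤k ground terms, the 1 constant gives N_0 = 1, and each function symbol of arity r contributes N_{k-1}^r new terms at level k: N_k = 1 + N_{k-1}^2 + N_{k-1}.
N_0 = 1
N_1 = 1 + 1^2 + 1 = 3
N_2 = 1 + 3^2 + 3 = 13
N_3 = 1 + 13^2 + 13 = 183
So |H| = 183.
For each predicate symbol, the number of ground atoms is |H| raised to its arity; summing:
  r: 183^2 = 33489;  q: 183
Total ground atoms: 33489 + 183 = 33672.

33672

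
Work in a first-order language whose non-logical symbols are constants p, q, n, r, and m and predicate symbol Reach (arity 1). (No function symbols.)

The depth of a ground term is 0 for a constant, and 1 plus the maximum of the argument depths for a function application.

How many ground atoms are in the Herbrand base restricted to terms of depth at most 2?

5

First count ground terms of depth ≤ 2.
With no function symbols every ground term is a constant, so there are exactly 5 ground terms at every depth bound.
N_0 = 5
N_1 = 5
N_2 = 5
So |H| = 5.
Ground atoms are formed by filling each argument slot of a predicate with a term from H, so an r-ary predicate gives |H|^r atoms:
  Reach: 5
Total ground atoms: 5.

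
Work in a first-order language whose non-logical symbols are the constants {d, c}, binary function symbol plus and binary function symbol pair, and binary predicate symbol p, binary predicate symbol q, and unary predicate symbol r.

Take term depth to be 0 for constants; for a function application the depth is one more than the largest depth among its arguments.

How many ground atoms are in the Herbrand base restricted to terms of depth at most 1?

First count ground terms of depth ≤ 1.
Let N_k count ground terms of depth at most k. Each non-constant term of depth ≤ k is some function symbol applied to depth-≤(k−1) arguments, giving N_k = 2 + N_{k-1}^2 + N_{k-1}^2.
N_0 = 2
N_1 = 2 + 2^2 + 2^2 = 10
So |H| = 10.
For each predicate symbol, the number of ground atoms is |H| raised to its arity; summing:
  p: 10^2 = 100;  q: 10^2 = 100;  r: 10
Total ground atoms: 100 + 100 + 10 = 210.

210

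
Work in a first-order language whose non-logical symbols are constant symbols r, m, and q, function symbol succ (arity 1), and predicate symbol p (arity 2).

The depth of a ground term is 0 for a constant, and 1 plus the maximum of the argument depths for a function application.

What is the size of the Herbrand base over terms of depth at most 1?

36

First count ground terms of depth ≤ 1.
Let N_k count ground terms of depth at most k. Each non-constant term of depth ≤ k is some function symbol applied to depth-≤(k−1) arguments, giving N_k = 3 + N_{k-1}.
N_0 = 3
N_1 = 3 + 3 = 6
Explicitly: r, m, q, succ(r), succ(m), succ(q).
So |H| = 6.
A ground atom is a predicate applied to a tuple of terms from H, so the count is the sum over predicates of |H|^arity:
  p: 6^2 = 36
Total ground atoms: 36.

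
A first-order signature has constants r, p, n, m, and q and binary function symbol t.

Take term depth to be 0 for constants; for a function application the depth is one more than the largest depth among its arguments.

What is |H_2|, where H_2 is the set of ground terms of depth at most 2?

905

Write N_k for the number of ground terms of depth ≤ k. A term of depth ≤ k is either a constant or a function symbol applied to arguments of depth ≤ k−1, so N_k = 5 + N_{k-1}^2.
N_0 = 5
N_1 = 5 + 5^2 = 30
N_2 = 5 + 30^2 = 905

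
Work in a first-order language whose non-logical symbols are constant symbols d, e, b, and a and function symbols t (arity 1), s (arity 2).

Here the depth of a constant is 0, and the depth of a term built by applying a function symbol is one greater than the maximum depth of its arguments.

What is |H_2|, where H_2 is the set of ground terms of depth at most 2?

Write N_k for the number of ground terms of depth ≤ k. A term of depth ≤ k is either a constant or a function symbol applied to arguments of depth ≤ k−1, so N_k = 4 + N_{k-1} + N_{k-1}^2.
N_0 = 4
N_1 = 4 + 4 + 4^2 = 24
N_2 = 4 + 24 + 24^2 = 604

604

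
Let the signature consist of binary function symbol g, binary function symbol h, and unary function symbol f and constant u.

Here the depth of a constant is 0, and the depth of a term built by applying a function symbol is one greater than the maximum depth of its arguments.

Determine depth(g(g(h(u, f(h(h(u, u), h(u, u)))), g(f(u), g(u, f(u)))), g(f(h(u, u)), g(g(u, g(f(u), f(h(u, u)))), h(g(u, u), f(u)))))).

7

depth(h(u, u)) = 1 + max(0, 0) = 1
depth(h(h(u, u), h(u, u))) = 1 + max(1, 1) = 2
depth(f(h(h(u, u), h(u, u)))) = 1 + depth(h(h(u, u), h(u, u))) = 1 + 2 = 3
depth(h(u, f(h(h(u, u), h(u, u))))) = 1 + max(0, 3) = 4
depth(f(u)) = 1 + depth(u) = 1 + 0 = 1
depth(g(u, f(u))) = 1 + max(0, 1) = 2
depth(g(f(u), g(u, f(u)))) = 1 + max(1, 2) = 3
depth(g(h(u, f(h(h(u, u), h(u, u)))), g(f(u), g(u, f(u))))) = 1 + max(4, 3) = 5
depth(f(h(u, u))) = 1 + depth(h(u, u)) = 1 + 1 = 2
depth(g(f(u), f(h(u, u)))) = 1 + max(1, 2) = 3
depth(g(u, g(f(u), f(h(u, u))))) = 1 + max(0, 3) = 4
depth(g(u, u)) = 1 + max(0, 0) = 1
depth(h(g(u, u), f(u))) = 1 + max(1, 1) = 2
depth(g(g(u, g(f(u), f(h(u, u)))), h(g(u, u), f(u)))) = 1 + max(4, 2) = 5
depth(g(f(h(u, u)), g(g(u, g(f(u), f(h(u, u)))), h(g(u, u), f(u))))) = 1 + max(2, 5) = 6
depth(g(g(h(u, f(h(h(u, u), h(u, u)))), g(f(u), g(u, f(u)))), g(f(h(u, u)), g(g(u, g(f(u), f(h(u, u)))), h(g(u, u), f(u)))))) = 1 + max(5, 6) = 7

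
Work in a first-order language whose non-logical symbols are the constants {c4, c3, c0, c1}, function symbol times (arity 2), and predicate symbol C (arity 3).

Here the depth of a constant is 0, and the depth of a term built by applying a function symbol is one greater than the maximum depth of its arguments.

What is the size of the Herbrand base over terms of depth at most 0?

First count ground terms of depth ≤ 0.
Count level by level. With function symbols times/2, the terms of depth ≤ k are the 4 constants together with each function applied to depth-≤(k−1) tuples, so N_k = 4 + N_{k-1}^2.
N_0 = 4
So |H| = 4.
A ground atom is a predicate applied to a tuple of terms from H, so the count is the sum over predicates of |H|^arity:
  C: 4^3 = 64
Total ground atoms: 64.

64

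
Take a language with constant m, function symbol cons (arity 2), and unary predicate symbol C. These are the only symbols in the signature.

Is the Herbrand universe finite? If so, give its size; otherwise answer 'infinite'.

The signature has at least one function symbol (cons, arity 2) and at least one constant (m).
Iterating cons gives infinitely many distinct ground terms: m, cons(m, m), cons(cons(m, m), cons(m, m)), ...
So the Herbrand universe is infinite.

infinite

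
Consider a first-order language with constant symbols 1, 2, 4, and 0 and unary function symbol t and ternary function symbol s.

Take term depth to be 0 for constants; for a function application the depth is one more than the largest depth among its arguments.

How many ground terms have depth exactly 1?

If N_k denotes the number of depth-≤k ground terms, the 4 constants give N_0 = 4, and each function symbol of arity r contributes N_{k-1}^r new terms at level k: N_k = 4 + N_{k-1} + N_{k-1}^3.
N_0 = 4
N_1 = 4 + 4 + 4^3 = 72
Terms of depth exactly 1: N_1 − N_0 = 72 − 4 = 68.

68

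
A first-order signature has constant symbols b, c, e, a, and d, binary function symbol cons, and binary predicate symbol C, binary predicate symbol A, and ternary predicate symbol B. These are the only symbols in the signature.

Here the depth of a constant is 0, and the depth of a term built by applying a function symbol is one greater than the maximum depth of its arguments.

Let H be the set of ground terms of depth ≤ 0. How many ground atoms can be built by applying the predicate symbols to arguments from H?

First count ground terms of depth ≤ 0.
Let N_k count ground terms of depth at most k. Each non-constant term of depth ≤ k is some function symbol applied to depth-≤(k−1) arguments, giving N_k = 5 + N_{k-1}^2.
N_0 = 5
Explicitly: b, c, e, a, d.
So |H| = 5.
For each predicate symbol, the number of ground atoms is |H| raised to its arity; summing:
  C: 5^2 = 25;  A: 5^2 = 25;  B: 5^3 = 125
Total ground atoms: 25 + 25 + 125 = 175.

175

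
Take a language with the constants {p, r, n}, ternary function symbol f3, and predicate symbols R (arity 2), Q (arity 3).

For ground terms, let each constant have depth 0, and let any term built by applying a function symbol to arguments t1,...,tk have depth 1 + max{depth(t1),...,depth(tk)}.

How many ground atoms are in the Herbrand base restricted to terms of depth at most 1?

27900

First count ground terms of depth ≤ 1.
Let N_k count ground terms of depth at most k. Each non-constant term of depth ≤ k is some function symbol applied to depth-≤(k−1) arguments, giving N_k = 3 + N_{k-1}^3.
N_0 = 3
N_1 = 3 + 3^3 = 30
So |H| = 30.
Ground atoms are formed by filling each argument slot of a predicate with a term from H, so an r-ary predicate gives |H|^r atoms:
  R: 30^2 = 900;  Q: 30^3 = 27000
Total ground atoms: 900 + 27000 = 27900.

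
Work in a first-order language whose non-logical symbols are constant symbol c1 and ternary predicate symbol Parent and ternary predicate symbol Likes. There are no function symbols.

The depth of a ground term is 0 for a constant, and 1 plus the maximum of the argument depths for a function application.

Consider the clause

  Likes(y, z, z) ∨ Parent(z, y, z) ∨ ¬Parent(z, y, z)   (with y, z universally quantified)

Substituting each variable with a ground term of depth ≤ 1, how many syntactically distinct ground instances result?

1

Ground terms of depth ≤ 1:
  With no function symbols every ground term is a constant, so there is exactly 1 ground term at every depth bound.
  N_0 = 1
  N_1 = 1
  Explicitly: c1.
So there is exactly 1 ground term available for substitution.
There are 2 variables to instantiate (y, z), each occurring in at least one literal, so different choices give different ground instances.
Number of ground instances = 1^2 = 1.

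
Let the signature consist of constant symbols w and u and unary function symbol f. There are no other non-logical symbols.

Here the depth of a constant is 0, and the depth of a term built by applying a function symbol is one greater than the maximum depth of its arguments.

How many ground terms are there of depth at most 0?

2

Let N_k count ground terms of depth at most k. Each non-constant term of depth ≤ k is some function symbol applied to depth-≤(k−1) arguments, giving N_k = 2 + N_{k-1}.
N_0 = 2
Explicitly: w, u.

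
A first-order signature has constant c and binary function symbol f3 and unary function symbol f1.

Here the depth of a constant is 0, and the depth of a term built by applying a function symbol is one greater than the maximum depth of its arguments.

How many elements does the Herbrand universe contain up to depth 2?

Write N_k for the number of ground terms of depth ≤ k. A term of depth ≤ k is either a constant or a function symbol applied to arguments of depth ≤ k−1, so N_k = 1 + N_{k-1}^2 + N_{k-1}.
N_0 = 1
N_1 = 1 + 1^2 + 1 = 3
N_2 = 1 + 3^2 + 3 = 13

13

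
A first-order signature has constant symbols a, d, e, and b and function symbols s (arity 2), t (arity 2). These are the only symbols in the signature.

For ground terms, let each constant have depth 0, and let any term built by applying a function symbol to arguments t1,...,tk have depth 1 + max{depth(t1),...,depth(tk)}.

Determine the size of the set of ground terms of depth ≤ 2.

2596

Let N_k = |{terms of depth ≤ k}|. Then N_0 = 4 and N_k = 4 + N_{k-1}^2 + N_{k-1}^2 for k ≥ 1 (one summand per function symbol, arity giving the exponent).
N_0 = 4
N_1 = 4 + 4^2 + 4^2 = 36
N_2 = 4 + 36^2 + 36^2 = 2596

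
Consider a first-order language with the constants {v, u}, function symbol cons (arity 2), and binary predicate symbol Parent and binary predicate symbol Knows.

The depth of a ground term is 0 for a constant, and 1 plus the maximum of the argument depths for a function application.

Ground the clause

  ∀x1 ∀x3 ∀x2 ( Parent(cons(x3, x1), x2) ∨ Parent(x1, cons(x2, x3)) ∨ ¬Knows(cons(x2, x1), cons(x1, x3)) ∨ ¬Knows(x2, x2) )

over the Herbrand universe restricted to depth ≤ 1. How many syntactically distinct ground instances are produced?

Ground terms of depth ≤ 1:
  Let N_k count ground terms of depth at most k. Each non-constant term of depth ≤ k is some function symbol applied to depth-≤(k−1) arguments, giving N_k = 2 + N_{k-1}^2.
  N_0 = 2
  N_1 = 2 + 2^2 = 6
So there are 6 ground terms available for substitution.
Each of x1, x3, x2 ranges independently over the available ground terms, and distinct assignments produce distinct instances.
Number of ground instances = 6^3 = 216.

216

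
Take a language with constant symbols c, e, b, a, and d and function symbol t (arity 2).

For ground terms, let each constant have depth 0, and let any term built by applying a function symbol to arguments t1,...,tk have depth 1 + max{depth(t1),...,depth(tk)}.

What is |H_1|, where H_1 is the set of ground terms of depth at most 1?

Write N_k for the number of ground terms of depth ≤ k. A term of depth ≤ k is either a constant or a function symbol applied to arguments of depth ≤ k−1, so N_k = 5 + N_{k-1}^2.
N_0 = 5
N_1 = 5 + 5^2 = 30

30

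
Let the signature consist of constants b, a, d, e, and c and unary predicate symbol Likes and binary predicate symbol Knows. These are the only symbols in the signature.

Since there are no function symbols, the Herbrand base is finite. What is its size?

30

With no function symbols, the Herbrand universe is just the 5 constants.
Ground atoms per predicate: Likes: 5, Knows: 5^2 = 25.
Herbrand base size = 5 + 25 = 30.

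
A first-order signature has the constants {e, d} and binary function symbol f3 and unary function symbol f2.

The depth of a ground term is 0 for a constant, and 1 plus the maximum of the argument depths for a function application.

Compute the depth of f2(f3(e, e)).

2

depth(f3(e, e)) = 1 + max(0, 0) = 1
depth(f2(f3(e, e))) = 1 + depth(f3(e, e)) = 1 + 1 = 2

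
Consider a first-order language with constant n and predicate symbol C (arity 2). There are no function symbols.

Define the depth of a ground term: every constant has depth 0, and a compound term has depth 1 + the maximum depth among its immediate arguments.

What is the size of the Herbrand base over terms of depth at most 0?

First count ground terms of depth ≤ 0.
With no function symbols every ground term is a constant, so there is exactly 1 ground term at every depth bound.
N_0 = 1
Explicitly: n.
So |H| = 1.
Each predicate of arity r yields |H|^r ground atoms (one per choice of an r-tuple from H):
  C: 1^2 = 1
Total ground atoms: 1.

1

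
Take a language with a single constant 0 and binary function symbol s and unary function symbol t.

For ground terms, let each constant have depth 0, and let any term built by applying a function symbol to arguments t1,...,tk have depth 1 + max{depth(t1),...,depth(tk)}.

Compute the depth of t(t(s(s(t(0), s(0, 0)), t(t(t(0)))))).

6

depth(t(0)) = 1 + depth(0) = 1 + 0 = 1
depth(s(0, 0)) = 1 + max(0, 0) = 1
depth(s(t(0), s(0, 0))) = 1 + max(1, 1) = 2
depth(t(t(0))) = 1 + depth(t(0)) = 1 + 1 = 2
depth(t(t(t(0)))) = 1 + depth(t(t(0))) = 1 + 2 = 3
depth(s(s(t(0), s(0, 0)), t(t(t(0))))) = 1 + max(2, 3) = 4
depth(t(s(s(t(0), s(0, 0)), t(t(t(0)))))) = 1 + depth(s(s(t(0), s(0, 0)), t(t(t(0))))) = 1 + 4 = 5
depth(t(t(s(s(t(0), s(0, 0)), t(t(t(0))))))) = 1 + depth(t(s(s(t(0), s(0, 0)), t(t(t(0)))))) = 1 + 5 = 6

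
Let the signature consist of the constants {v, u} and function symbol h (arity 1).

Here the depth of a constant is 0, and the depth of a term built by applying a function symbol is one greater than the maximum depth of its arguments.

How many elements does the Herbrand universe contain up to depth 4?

10

Write N_k for the number of ground terms of depth ≤ k. A term of depth ≤ k is either a constant or a function symbol applied to arguments of depth ≤ k−1, so N_k = 2 + N_{k-1}.
N_0 = 2
N_1 = 2 + 2 = 4
N_2 = 2 + 4 = 6
N_3 = 2 + 6 = 8
N_4 = 2 + 8 = 10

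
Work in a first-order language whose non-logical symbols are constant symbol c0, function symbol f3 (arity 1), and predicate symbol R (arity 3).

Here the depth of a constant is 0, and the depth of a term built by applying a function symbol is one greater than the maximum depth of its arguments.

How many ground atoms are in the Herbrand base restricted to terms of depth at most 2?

27

First count ground terms of depth ≤ 2.
Count level by level. With function symbols f3/1, the terms of depth ≤ k are the 1 constant together with each function applied to depth-≤(k−1) tuples, so N_k = 1 + N_{k-1}.
N_0 = 1
N_1 = 1 + 1 = 2
N_2 = 1 + 2 = 3
Explicitly: c0, f3(c0), f3(f3(c0)).
So |H| = 3.
A ground atom is a predicate applied to a tuple of terms from H, so the count is the sum over predicates of |H|^arity:
  R: 3^3 = 27
Total ground atoms: 27.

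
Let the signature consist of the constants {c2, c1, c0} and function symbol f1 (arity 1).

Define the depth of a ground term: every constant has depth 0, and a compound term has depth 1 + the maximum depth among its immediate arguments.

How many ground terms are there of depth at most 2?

9

Write N_k for the number of ground terms of depth ≤ k. A term of depth ≤ k is either a constant or a function symbol applied to arguments of depth ≤ k−1, so N_k = 3 + N_{k-1}.
N_0 = 3
N_1 = 3 + 3 = 6
N_2 = 3 + 6 = 9
Explicitly: c2, c1, c0, f1(c2), f1(c1), f1(c0), f1(f1(c2)), f1(f1(c1)), f1(f1(c0)).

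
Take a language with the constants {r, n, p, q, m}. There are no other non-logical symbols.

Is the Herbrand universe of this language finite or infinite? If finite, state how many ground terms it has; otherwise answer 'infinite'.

5

There are no function symbols, so every ground term is one of the 5 constants.
The Herbrand universe is {r, n, p, q, m}, which is finite with 5 elements.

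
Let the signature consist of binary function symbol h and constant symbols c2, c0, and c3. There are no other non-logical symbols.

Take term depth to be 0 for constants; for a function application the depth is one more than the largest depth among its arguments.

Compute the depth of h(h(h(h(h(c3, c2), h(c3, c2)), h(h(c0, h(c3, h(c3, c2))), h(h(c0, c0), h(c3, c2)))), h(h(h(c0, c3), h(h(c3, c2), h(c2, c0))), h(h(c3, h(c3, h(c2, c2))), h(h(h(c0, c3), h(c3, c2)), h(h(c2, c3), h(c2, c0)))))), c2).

7

depth(h(c3, c2)) = 1 + max(0, 0) = 1
depth(h(h(c3, c2), h(c3, c2))) = 1 + max(1, 1) = 2
depth(h(c3, h(c3, c2))) = 1 + max(0, 1) = 2
depth(h(c0, h(c3, h(c3, c2)))) = 1 + max(0, 2) = 3
depth(h(c0, c0)) = 1 + max(0, 0) = 1
depth(h(h(c0, c0), h(c3, c2))) = 1 + max(1, 1) = 2
depth(h(h(c0, h(c3, h(c3, c2))), h(h(c0, c0), h(c3, c2)))) = 1 + max(3, 2) = 4
depth(h(h(h(c3, c2), h(c3, c2)), h(h(c0, h(c3, h(c3, c2))), h(h(c0, c0), h(c3, c2))))) = 1 + max(2, 4) = 5
depth(h(c0, c3)) = 1 + max(0, 0) = 1
depth(h(c2, c0)) = 1 + max(0, 0) = 1
depth(h(h(c3, c2), h(c2, c0))) = 1 + max(1, 1) = 2
depth(h(h(c0, c3), h(h(c3, c2), h(c2, c0)))) = 1 + max(1, 2) = 3
depth(h(c2, c2)) = 1 + max(0, 0) = 1
depth(h(c3, h(c2, c2))) = 1 + max(0, 1) = 2
depth(h(c3, h(c3, h(c2, c2)))) = 1 + max(0, 2) = 3
depth(h(h(c0, c3), h(c3, c2))) = 1 + max(1, 1) = 2
depth(h(c2, c3)) = 1 + max(0, 0) = 1
depth(h(h(c2, c3), h(c2, c0))) = 1 + max(1, 1) = 2
depth(h(h(h(c0, c3), h(c3, c2)), h(h(c2, c3), h(c2, c0)))) = 1 + max(2, 2) = 3
depth(h(h(c3, h(c3, h(c2, c2))), h(h(h(c0, c3), h(c3, c2)), h(h(c2, c3), h(c2, c0))))) = 1 + max(3, 3) = 4
depth(h(h(h(c0, c3), h(h(c3, c2), h(c2, c0))), h(h(c3, h(c3, h(c2, c2))), h(h(h(c0, c3), h(c3, c2)), h(h(c2, c3), h(c2, c0)))))) = 1 + max(3, 4) = 5
depth(h(h(h(h(c3, c2), h(c3, c2)), h(h(c0, h(c3, h(c3, c2))), h(h(c0, c0), h(c3, c2)))), h(h(h(c0, c3), h(h(c3, c2), h(c2, c0))), h(h(c3, h(c3, h(c2, c2))), h(h(h(c0, c3), h(c3, c2)), h(h(c2, c3), h(c2, c0))))))) = 1 + max(5, 5) = 6
depth(h(h(h(h(h(c3, c2), h(c3, c2)), h(h(c0, h(c3, h(c3, c2))), h(h(c0, c0), h(c3, c2)))), h(h(h(c0, c3), h(h(c3, c2), h(c2, c0))), h(h(c3, h(c3, h(c2, c2))), h(h(h(c0, c3), h(c3, c2)), h(h(c2, c3), h(c2, c0)))))), c2)) = 1 + max(6, 0) = 7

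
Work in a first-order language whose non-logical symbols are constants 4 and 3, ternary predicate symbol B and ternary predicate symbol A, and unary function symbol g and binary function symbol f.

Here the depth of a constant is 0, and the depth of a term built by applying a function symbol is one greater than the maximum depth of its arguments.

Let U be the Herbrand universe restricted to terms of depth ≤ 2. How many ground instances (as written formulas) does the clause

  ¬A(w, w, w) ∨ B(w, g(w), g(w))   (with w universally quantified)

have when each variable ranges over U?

Ground terms of depth ≤ 2:
  Count level by level. With function symbols g/1, f/2, the terms of depth ≤ k are the 2 constants together with each function applied to depth-≤(k−1) tuples, so N_k = 2 + N_{k-1} + N_{k-1}^2.
  N_0 = 2
  N_1 = 2 + 2 + 2^2 = 8
  N_2 = 2 + 8 + 8^2 = 74
So there are 74 ground terms available for substitution.
The variable w ranges independently over the available ground terms, and distinct assignments produce distinct instances.
Number of ground instances = 74.

74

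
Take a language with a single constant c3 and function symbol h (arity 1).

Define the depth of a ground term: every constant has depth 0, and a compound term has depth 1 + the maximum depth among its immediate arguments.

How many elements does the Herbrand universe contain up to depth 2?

If N_k denotes the number of depth-≤k ground terms, the 1 constant gives N_0 = 1, and each function symbol of arity r contributes N_{k-1}^r new terms at level k: N_k = 1 + N_{k-1}.
N_0 = 1
N_1 = 1 + 1 = 2
N_2 = 1 + 2 = 3
Explicitly: c3, h(c3), h(h(c3)).

3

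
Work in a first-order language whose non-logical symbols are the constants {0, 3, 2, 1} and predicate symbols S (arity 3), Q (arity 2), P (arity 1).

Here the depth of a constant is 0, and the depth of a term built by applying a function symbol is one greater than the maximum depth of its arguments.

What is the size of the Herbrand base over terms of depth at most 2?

84

First count ground terms of depth ≤ 2.
With no function symbols every ground term is a constant, so there are exactly 4 ground terms at every depth bound.
N_0 = 4
N_1 = 4
N_2 = 4
So |H| = 4.
Ground atoms are formed by filling each argument slot of a predicate with a term from H, so an r-ary predicate gives |H|^r atoms:
  S: 4^3 = 64;  Q: 4^2 = 16;  P: 4
Total ground atoms: 64 + 16 + 4 = 84.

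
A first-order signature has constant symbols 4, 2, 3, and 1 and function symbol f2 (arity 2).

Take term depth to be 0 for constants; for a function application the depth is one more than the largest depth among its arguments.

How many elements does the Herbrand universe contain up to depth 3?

163220

Let N_k = |{terms of depth ≤ k}|. Then N_0 = 4 and N_k = 4 + N_{k-1}^2 for k ≥ 1 (one summand per function symbol, arity giving the exponent).
N_0 = 4
N_1 = 4 + 4^2 = 20
N_2 = 4 + 20^2 = 404
N_3 = 4 + 404^2 = 163220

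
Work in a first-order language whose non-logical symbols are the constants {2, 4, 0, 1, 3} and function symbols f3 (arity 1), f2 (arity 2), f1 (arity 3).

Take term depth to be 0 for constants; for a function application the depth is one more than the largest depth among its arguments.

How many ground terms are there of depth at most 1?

If N_k denotes the number of depth-≤k ground terms, the 5 constants give N_0 = 5, and each function symbol of arity r contributes N_{k-1}^r new terms at level k: N_k = 5 + N_{k-1} + N_{k-1}^2 + N_{k-1}^3.
N_0 = 5
N_1 = 5 + 5 + 5^2 + 5^3 = 160

160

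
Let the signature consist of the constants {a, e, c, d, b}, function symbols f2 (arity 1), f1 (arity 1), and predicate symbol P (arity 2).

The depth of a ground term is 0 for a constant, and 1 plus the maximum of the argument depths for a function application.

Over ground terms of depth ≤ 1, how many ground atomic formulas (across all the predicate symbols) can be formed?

225

First count ground terms of depth ≤ 1.
Count level by level. With function symbols f2/1, f1/1, the terms of depth ≤ k are the 5 constants together with each function applied to depth-≤(k−1) tuples, so N_k = 5 + N_{k-1} + N_{k-1}.
N_0 = 5
N_1 = 5 + 5 + 5 = 15
So |H| = 15.
Ground atoms are formed by filling each argument slot of a predicate with a term from H, so an r-ary predicate gives |H|^r atoms:
  P: 15^2 = 225
Total ground atoms: 225.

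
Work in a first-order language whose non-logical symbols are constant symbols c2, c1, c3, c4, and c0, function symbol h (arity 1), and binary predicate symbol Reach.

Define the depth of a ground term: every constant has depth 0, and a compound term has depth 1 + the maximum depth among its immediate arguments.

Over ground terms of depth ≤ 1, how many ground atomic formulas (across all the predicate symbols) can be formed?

100

First count ground terms of depth ≤ 1.
Let N_k = |{terms of depth ≤ k}|. Then N_0 = 5 and N_k = 5 + N_{k-1} for k ≥ 1 (one summand per function symbol, arity giving the exponent).
N_0 = 5
N_1 = 5 + 5 = 10
Explicitly: c2, c1, c3, c4, c0, h(c2), h(c1), h(c3), h(c4), h(c0).
So |H| = 10.
For each predicate symbol, the number of ground atoms is |H| raised to its arity; summing:
  Reach: 10^2 = 100
Total ground atoms: 100.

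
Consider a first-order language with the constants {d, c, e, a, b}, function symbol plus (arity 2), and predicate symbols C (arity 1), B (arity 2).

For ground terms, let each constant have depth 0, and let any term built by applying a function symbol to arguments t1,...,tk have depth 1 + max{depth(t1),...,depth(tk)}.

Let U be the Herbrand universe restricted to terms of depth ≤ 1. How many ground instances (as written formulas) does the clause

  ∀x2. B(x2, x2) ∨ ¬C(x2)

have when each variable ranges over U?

Ground terms of depth ≤ 1:
  Count level by level. With function symbols plus/2, the terms of depth ≤ k are the 5 constants together with each function applied to depth-≤(k−1) tuples, so N_k = 5 + N_{k-1}^2.
  N_0 = 5
  N_1 = 5 + 5^2 = 30
So there are 30 ground terms available for substitution.
There is 1 variable to instantiate (x2),  occurring in at least one literal, so different choices give different ground instances.
Number of ground instances = 30.

30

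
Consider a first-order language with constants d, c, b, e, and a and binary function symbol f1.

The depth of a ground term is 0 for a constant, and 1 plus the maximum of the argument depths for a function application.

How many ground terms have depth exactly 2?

875

Count level by level. With function symbols f1/2, the terms of depth ≤ k are the 5 constants together with each function applied to depth-≤(k−1) tuples, so N_k = 5 + N_{k-1}^2.
N_0 = 5
N_1 = 5 + 5^2 = 30
N_2 = 5 + 30^2 = 905
Terms of depth exactly 2: N_2 − N_1 = 905 − 30 = 875.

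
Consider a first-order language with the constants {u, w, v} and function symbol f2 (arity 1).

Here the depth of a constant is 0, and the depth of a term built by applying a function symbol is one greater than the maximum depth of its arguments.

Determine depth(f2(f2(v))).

2

depth(f2(v)) = 1 + depth(v) = 1 + 0 = 1
depth(f2(f2(v))) = 1 + depth(f2(v)) = 1 + 1 = 2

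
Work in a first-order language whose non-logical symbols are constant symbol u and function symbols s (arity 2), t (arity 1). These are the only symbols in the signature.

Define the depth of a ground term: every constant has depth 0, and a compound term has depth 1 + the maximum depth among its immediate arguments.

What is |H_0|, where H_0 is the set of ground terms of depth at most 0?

1

Write N_k for the number of ground terms of depth ≤ k. A term of depth ≤ k is either a constant or a function symbol applied to arguments of depth ≤ k−1, so N_k = 1 + N_{k-1}^2 + N_{k-1}.
N_0 = 1
Explicitly: u.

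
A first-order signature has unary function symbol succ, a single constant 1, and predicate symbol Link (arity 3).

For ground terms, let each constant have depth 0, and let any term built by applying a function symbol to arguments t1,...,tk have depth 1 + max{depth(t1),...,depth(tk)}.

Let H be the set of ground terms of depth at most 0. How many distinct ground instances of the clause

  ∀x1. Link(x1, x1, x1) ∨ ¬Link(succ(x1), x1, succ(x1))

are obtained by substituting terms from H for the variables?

1

Ground terms of depth ≤ 0:
  If N_k denotes the number of depth-≤k ground terms, the 1 constant gives N_0 = 1, and each function symbol of arity r contributes N_{k-1}^r new terms at level k: N_k = 1 + N_{k-1}.
  N_0 = 1
So there is exactly 1 ground term available for substitution.
The body mentions the single quantified variable x1; since ground terms form a free algebra, no two substitutions collapse to the same formula.
Number of ground instances = 1.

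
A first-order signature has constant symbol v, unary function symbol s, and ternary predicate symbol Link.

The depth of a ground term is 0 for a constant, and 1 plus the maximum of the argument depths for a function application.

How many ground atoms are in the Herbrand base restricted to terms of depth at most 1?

8

First count ground terms of depth ≤ 1.
If N_k denotes the number of depth-≤k ground terms, the 1 constant gives N_0 = 1, and each function symbol of arity r contributes N_{k-1}^r new terms at level k: N_k = 1 + N_{k-1}.
N_0 = 1
N_1 = 1 + 1 = 2
So |H| = 2.
For each predicate symbol, the number of ground atoms is |H| raised to its arity; summing:
  Link: 2^3 = 8
Total ground atoms: 8.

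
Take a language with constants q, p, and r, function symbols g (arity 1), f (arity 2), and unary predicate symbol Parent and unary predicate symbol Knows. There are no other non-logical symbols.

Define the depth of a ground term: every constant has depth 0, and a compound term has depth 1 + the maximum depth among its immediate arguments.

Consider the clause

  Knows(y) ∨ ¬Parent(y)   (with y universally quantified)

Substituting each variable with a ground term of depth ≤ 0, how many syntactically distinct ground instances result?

3

Ground terms of depth ≤ 0:
  If N_k denotes the number of depth-≤k ground terms, the 3 constants give N_0 = 3, and each function symbol of arity r contributes N_{k-1}^r new terms at level k: N_k = 3 + N_{k-1} + N_{k-1}^2.
  N_0 = 3
  Explicitly: q, p, r.
So there are 3 ground terms available for substitution.
The body mentions the single quantified variable y; since ground terms form a free algebra, no two substitutions collapse to the same formula.
Number of ground instances = 3.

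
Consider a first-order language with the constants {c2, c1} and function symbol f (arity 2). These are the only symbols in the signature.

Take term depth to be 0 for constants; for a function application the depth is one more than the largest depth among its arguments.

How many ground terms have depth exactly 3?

1408

Let N_k count ground terms of depth at most k. Each non-constant term of depth ≤ k is some function symbol applied to depth-≤(k−1) arguments, giving N_k = 2 + N_{k-1}^2.
N_0 = 2
N_1 = 2 + 2^2 = 6
N_2 = 2 + 6^2 = 38
N_3 = 2 + 38^2 = 1446
Terms of depth exactly 3: N_3 − N_2 = 1446 − 38 = 1408.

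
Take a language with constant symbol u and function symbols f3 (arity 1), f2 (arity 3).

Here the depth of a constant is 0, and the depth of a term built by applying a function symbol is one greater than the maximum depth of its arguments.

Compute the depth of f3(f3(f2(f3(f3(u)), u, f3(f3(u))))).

5

depth(f3(u)) = 1 + depth(u) = 1 + 0 = 1
depth(f3(f3(u))) = 1 + depth(f3(u)) = 1 + 1 = 2
depth(f2(f3(f3(u)), u, f3(f3(u)))) = 1 + max(2, 0, 2) = 3
depth(f3(f2(f3(f3(u)), u, f3(f3(u))))) = 1 + depth(f2(f3(f3(u)), u, f3(f3(u)))) = 1 + 3 = 4
depth(f3(f3(f2(f3(f3(u)), u, f3(f3(u)))))) = 1 + depth(f3(f2(f3(f3(u)), u, f3(f3(u))))) = 1 + 4 = 5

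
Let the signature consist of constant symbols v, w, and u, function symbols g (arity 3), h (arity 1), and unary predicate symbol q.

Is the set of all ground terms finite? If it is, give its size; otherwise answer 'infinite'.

infinite

The signature has at least one function symbol (g, arity 3) and at least one constant (v).
Iterating g gives infinitely many distinct ground terms: v, g(v, v, v), g(g(v, v, v), g(v, v, v), g(v, v, v)), ...
So the Herbrand universe is infinite.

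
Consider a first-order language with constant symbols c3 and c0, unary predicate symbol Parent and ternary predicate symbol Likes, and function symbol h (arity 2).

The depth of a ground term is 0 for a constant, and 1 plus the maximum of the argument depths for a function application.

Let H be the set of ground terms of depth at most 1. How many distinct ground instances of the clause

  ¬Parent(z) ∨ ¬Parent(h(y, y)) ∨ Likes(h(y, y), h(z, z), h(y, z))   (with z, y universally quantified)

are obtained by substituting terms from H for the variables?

Ground terms of depth ≤ 1:
  Count level by level. With function symbols h/2, the terms of depth ≤ k are the 2 constants together with each function applied to depth-≤(k−1) tuples, so N_k = 2 + N_{k-1}^2.
  N_0 = 2
  N_1 = 2 + 2^2 = 6
So there are 6 ground terms available for substitution.
There are 2 variables to instantiate (z, y), each occurring in at least one literal, so different choices give different ground instances.
Number of ground instances = 6^2 = 36.

36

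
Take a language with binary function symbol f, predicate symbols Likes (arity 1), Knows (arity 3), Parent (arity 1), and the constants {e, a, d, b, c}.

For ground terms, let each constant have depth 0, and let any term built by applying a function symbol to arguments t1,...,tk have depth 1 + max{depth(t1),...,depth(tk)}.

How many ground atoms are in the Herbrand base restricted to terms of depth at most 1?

First count ground terms of depth ≤ 1.
Let N_k = |{terms of depth ≤ k}|. Then N_0 = 5 and N_k = 5 + N_{k-1}^2 for k ≥ 1 (one summand per function symbol, arity giving the exponent).
N_0 = 5
N_1 = 5 + 5^2 = 30
So |H| = 30.
Ground atoms are formed by filling each argument slot of a predicate with a term from H, so an r-ary predicate gives |H|^r atoms:
  Likes: 30;  Knows: 30^3 = 27000;  Parent: 30
Total ground atoms: 30 + 27000 + 30 = 27060.

27060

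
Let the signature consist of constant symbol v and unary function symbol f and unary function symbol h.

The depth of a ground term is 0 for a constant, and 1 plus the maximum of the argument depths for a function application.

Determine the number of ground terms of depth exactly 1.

2

Let N_k count ground terms of depth at most k. Each non-constant term of depth ≤ k is some function symbol applied to depth-≤(k−1) arguments, giving N_k = 1 + N_{k-1} + N_{k-1}.
N_0 = 1
N_1 = 1 + 1 + 1 = 3
Terms of depth exactly 1: N_1 − N_0 = 3 − 1 = 2.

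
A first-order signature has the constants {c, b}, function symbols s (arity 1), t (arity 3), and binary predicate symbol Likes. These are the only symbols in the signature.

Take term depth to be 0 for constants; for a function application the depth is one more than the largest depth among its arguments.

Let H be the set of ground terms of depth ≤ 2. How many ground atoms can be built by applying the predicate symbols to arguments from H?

First count ground terms of depth ≤ 2.
Count level by level. With function symbols s/1, t/3, the terms of depth ≤ k are the 2 constants together with each function applied to depth-≤(k−1) tuples, so N_k = 2 + N_{k-1} + N_{k-1}^3.
N_0 = 2
N_1 = 2 + 2 + 2^3 = 12
N_2 = 2 + 12 + 12^3 = 1742
So |H| = 1742.
Each predicate of arity r yields |H|^r ground atoms (one per choice of an r-tuple from H):
  Likes: 1742^2 = 3034564
Total ground atoms: 3034564.

3034564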